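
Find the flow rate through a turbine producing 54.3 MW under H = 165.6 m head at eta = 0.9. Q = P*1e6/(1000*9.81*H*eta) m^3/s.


Q = 54.3 * 1e6 / (1000 * 9.81 * 165.6 * 0.9) = 37.1388 m^3/s


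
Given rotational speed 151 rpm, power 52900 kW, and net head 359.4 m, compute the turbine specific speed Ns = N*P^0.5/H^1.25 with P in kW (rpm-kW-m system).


Ns = 151 * 52900^0.5 / 359.4^1.25 = 22.1938


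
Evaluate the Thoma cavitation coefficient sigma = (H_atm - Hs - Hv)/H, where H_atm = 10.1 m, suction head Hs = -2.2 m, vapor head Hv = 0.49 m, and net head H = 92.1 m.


sigma = (10.1 - (-2.2) - 0.49) / 92.1 = 0.1282


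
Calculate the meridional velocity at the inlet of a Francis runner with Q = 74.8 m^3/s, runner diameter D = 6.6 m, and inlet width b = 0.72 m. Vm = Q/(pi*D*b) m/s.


Vm = 74.8 / (pi * 6.6 * 0.72) = 5.0104 m/s


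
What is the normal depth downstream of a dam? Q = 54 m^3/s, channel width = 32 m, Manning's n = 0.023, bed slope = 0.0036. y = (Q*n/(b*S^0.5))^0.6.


y = (54 * 0.023 / (32 * 0.0036^0.5))^0.6 = 0.7700 m


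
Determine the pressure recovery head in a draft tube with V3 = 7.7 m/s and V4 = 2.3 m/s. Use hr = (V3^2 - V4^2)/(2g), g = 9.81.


hr = (7.7^2 - 2.3^2) / (2*9.81) = 2.7523 m


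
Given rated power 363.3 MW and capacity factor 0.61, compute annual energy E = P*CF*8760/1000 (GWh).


E = 363.3 * 0.61 * 8760 / 1000 = 1941.3299 GWh


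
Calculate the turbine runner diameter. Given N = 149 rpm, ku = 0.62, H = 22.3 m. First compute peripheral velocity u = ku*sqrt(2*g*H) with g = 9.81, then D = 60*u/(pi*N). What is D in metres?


u = 0.62 * sqrt(2*9.81*22.3) = 12.9686 m/s
D = 60 * 12.9686 / (pi * 149) = 1.6623 m


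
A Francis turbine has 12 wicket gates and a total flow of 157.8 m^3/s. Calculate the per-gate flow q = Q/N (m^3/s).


q = 157.8 / 12 = 13.1500 m^3/s


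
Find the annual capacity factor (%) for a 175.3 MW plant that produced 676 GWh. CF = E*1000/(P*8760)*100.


CF = 676 * 1000 / (175.3 * 8760) * 100 = 44.0211 %


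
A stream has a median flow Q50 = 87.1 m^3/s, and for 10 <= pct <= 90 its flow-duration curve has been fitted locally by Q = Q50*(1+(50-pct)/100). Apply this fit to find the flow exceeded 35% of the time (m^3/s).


Q = 87.1 * (1 + (50 - 35)/100) = 100.1650 m^3/s


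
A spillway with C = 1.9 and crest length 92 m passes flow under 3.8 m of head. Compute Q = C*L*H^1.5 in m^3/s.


Q = 1.9 * 92 * 3.8^1.5 = 1294.8421 m^3/s


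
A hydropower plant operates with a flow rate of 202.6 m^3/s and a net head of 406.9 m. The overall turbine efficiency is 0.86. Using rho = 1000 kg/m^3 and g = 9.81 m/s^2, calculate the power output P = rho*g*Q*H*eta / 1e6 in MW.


P = 1000 * 9.81 * 202.6 * 406.9 * 0.86 / 1e6 = 695.4959 MW


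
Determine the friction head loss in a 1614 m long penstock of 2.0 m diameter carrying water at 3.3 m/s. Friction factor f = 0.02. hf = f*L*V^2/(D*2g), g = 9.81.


hf = 0.02 * 1614 * 3.3^2 / (2.0 * 2 * 9.81) = 8.9584 m


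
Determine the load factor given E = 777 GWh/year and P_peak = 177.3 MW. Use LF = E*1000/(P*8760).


LF = 777 * 1000 / (177.3 * 8760) = 0.5003


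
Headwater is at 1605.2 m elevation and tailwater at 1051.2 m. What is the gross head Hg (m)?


Hg = 1605.2 - 1051.2 = 554.0000 m


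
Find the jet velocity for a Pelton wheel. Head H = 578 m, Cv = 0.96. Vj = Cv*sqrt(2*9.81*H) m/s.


Vj = 0.96 * sqrt(2*9.81*578) = 102.2315 m/s


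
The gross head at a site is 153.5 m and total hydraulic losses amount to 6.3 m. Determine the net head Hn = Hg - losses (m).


Hn = 153.5 - 6.3 = 147.2000 m


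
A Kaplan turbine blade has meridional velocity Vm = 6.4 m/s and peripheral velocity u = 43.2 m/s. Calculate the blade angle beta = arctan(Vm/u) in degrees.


beta = arctan(6.4 / 43.2) = 8.4270 degrees


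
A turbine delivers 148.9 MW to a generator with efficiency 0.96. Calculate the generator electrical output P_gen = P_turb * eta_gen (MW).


P_gen = 148.9 * 0.96 = 142.9440 MW


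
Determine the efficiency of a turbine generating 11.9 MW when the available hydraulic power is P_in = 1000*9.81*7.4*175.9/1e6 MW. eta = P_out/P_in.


P_in = 1000 * 9.81 * 7.4 * 175.9 / 1e6 = 12.7693 MW
eta = 11.9 / 12.7693 = 0.9319


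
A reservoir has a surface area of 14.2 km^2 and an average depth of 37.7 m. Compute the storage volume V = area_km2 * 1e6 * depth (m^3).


V = 14.2 * 1e6 * 37.7 = 5.3534e+08 m^3


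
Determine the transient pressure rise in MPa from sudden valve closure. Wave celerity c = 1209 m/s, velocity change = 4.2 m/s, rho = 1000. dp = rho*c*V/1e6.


dp = 1000 * 1209 * 4.2 / 1e6 = 5.0778 MPa


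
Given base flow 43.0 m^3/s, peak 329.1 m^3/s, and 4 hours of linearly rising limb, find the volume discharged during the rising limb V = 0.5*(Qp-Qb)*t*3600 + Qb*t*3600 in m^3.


V = 0.5*(329.1 - 43.0)*4*3600 + 43.0*4*3600 = 2.6791e+06 m^3


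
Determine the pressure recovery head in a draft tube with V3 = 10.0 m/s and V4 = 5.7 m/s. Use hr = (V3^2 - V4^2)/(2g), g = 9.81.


hr = (10.0^2 - 5.7^2) / (2*9.81) = 3.4409 m


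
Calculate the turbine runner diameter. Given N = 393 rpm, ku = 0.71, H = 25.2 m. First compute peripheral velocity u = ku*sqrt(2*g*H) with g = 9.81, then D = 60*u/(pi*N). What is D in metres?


u = 0.71 * sqrt(2*9.81*25.2) = 15.7873 m/s
D = 60 * 15.7873 / (pi * 393) = 0.7672 m


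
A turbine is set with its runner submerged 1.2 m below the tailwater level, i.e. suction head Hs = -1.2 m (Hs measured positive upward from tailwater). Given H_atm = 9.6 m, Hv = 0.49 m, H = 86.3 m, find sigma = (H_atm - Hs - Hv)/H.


sigma = (9.6 - (-1.2) - 0.49) / 86.3 = 0.1195


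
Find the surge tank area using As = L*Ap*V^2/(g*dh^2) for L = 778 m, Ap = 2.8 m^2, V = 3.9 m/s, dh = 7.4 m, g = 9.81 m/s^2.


As = 778 * 2.8 * 3.9^2 / (9.81 * 7.4^2) = 61.6786 m^2


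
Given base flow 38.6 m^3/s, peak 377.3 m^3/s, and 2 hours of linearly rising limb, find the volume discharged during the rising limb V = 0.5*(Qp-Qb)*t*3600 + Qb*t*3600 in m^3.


V = 0.5*(377.3 - 38.6)*2*3600 + 38.6*2*3600 = 1.4972e+06 m^3


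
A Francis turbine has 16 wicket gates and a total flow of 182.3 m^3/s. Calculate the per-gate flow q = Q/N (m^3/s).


q = 182.3 / 16 = 11.3938 m^3/s


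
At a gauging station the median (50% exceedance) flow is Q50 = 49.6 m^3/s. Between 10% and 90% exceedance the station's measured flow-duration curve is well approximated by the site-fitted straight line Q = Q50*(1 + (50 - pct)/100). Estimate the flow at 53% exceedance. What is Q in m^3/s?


Q = 49.6 * (1 + (50 - 53)/100) = 48.1120 m^3/s


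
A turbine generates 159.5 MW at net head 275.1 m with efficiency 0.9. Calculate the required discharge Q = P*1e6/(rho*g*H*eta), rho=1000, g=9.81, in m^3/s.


Q = 159.5 * 1e6 / (1000 * 9.81 * 275.1 * 0.9) = 65.6687 m^3/s


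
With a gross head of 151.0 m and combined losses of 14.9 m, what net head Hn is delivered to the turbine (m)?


Hn = 151.0 - 14.9 = 136.1000 m


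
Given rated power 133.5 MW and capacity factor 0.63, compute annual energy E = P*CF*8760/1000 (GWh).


E = 133.5 * 0.63 * 8760 / 1000 = 736.7598 GWh


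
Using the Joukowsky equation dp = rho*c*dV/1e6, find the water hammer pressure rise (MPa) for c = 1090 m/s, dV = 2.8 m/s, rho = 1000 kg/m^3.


dp = 1000 * 1090 * 2.8 / 1e6 = 3.0520 MPa


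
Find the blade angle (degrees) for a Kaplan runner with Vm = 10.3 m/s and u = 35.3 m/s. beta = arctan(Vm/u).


beta = arctan(10.3 / 35.3) = 16.2664 degrees


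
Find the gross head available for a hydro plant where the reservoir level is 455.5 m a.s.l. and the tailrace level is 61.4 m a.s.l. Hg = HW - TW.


Hg = 455.5 - 61.4 = 394.1000 m


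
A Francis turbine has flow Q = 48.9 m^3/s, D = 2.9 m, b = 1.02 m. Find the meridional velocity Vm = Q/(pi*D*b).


Vm = 48.9 / (pi * 2.9 * 1.02) = 5.2621 m/s


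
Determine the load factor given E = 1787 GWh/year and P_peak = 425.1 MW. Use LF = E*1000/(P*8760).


LF = 1787 * 1000 / (425.1 * 8760) = 0.4799


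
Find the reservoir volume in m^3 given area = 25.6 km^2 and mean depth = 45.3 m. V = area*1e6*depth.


V = 25.6 * 1e6 * 45.3 = 1.1597e+09 m^3


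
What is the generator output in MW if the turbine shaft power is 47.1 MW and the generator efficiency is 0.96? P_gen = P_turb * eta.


P_gen = 47.1 * 0.96 = 45.2160 MW


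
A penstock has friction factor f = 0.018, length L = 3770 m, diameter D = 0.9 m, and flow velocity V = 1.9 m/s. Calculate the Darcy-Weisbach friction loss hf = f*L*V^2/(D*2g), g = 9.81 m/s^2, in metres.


hf = 0.018 * 3770 * 1.9^2 / (0.9 * 2 * 9.81) = 13.8733 m


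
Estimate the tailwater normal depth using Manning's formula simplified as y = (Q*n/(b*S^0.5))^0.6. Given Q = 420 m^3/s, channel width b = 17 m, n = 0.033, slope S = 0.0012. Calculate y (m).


y = (420 * 0.033 / (17 * 0.0012^0.5))^0.6 = 6.6533 m


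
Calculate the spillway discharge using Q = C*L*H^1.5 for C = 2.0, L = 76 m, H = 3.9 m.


Q = 2.0 * 76 * 3.9^1.5 = 1170.6862 m^3/s


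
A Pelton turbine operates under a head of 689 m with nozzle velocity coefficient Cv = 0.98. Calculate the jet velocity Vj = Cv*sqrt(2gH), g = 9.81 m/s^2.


Vj = 0.98 * sqrt(2*9.81*689) = 113.9424 m/s


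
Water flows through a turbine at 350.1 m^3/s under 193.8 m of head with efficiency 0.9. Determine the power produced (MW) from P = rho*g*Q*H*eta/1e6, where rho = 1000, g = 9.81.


P = 1000 * 9.81 * 350.1 * 193.8 * 0.9 / 1e6 = 599.0422 MW


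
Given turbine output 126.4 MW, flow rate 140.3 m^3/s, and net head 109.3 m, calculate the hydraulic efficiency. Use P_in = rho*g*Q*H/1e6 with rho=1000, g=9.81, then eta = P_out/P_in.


P_in = 1000 * 9.81 * 140.3 * 109.3 / 1e6 = 150.4343 MW
eta = 126.4 / 150.4343 = 0.8402


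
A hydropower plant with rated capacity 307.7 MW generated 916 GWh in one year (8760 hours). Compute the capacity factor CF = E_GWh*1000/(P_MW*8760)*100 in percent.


CF = 916 * 1000 / (307.7 * 8760) * 100 = 33.9832 %


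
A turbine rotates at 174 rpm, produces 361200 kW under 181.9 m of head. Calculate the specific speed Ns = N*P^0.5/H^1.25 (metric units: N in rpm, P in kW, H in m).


Ns = 174 * 361200^0.5 / 181.9^1.25 = 156.5425


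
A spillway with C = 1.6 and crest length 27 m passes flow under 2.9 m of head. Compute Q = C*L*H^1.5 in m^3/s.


Q = 1.6 * 27 * 2.9^1.5 = 213.3442 m^3/s


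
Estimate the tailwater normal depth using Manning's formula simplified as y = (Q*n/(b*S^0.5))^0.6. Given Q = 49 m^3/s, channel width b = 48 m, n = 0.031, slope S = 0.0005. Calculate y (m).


y = (49 * 0.031 / (48 * 0.0005^0.5))^0.6 = 1.2317 m


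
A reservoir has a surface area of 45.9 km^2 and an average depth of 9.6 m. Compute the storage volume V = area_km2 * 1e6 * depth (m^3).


V = 45.9 * 1e6 * 9.6 = 4.4064e+08 m^3


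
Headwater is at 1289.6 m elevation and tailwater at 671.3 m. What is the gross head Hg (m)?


Hg = 1289.6 - 671.3 = 618.3000 m


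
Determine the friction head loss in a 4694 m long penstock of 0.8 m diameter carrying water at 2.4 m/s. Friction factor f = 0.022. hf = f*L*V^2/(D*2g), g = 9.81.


hf = 0.022 * 4694 * 2.4^2 / (0.8 * 2 * 9.81) = 37.8965 m


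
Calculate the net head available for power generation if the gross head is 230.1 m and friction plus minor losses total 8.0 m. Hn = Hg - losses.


Hn = 230.1 - 8.0 = 222.1000 m


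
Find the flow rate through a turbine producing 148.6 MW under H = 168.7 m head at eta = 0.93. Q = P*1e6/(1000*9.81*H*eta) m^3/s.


Q = 148.6 * 1e6 / (1000 * 9.81 * 168.7 * 0.93) = 96.5499 m^3/s


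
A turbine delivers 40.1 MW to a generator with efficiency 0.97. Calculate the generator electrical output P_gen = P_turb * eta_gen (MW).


P_gen = 40.1 * 0.97 = 38.8970 MW


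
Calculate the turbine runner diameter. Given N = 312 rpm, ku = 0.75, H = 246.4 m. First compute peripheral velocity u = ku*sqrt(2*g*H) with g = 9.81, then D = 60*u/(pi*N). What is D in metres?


u = 0.75 * sqrt(2*9.81*246.4) = 52.1472 m/s
D = 60 * 52.1472 / (pi * 312) = 3.1921 m


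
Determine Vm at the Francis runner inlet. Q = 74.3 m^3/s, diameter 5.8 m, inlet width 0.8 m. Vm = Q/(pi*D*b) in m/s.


Vm = 74.3 / (pi * 5.8 * 0.8) = 5.0971 m/s


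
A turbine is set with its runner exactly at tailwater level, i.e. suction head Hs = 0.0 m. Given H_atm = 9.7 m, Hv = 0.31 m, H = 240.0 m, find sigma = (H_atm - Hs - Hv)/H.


sigma = (9.7 - 0.0 - 0.31) / 240.0 = 0.0391


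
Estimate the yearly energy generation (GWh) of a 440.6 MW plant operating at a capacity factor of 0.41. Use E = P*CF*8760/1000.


E = 440.6 * 0.41 * 8760 / 1000 = 1582.4590 GWh


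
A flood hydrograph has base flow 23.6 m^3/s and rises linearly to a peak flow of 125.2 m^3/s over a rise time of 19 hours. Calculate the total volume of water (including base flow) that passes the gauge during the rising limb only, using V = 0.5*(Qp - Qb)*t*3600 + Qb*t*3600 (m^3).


V = 0.5*(125.2 - 23.6)*19*3600 + 23.6*19*3600 = 5.0890e+06 m^3


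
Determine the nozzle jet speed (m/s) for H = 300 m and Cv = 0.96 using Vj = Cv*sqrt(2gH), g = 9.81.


Vj = 0.96 * sqrt(2*9.81*300) = 73.6515 m/s


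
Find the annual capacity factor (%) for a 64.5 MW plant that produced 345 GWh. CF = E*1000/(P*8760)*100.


CF = 345 * 1000 / (64.5 * 8760) * 100 = 61.0598 %


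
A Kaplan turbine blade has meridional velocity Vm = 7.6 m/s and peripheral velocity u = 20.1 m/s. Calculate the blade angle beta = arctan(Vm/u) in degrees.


beta = arctan(7.6 / 20.1) = 20.7121 degrees


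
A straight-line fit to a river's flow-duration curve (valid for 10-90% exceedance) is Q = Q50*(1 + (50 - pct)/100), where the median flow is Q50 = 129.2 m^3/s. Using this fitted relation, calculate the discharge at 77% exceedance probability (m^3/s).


Q = 129.2 * (1 + (50 - 77)/100) = 94.3160 m^3/s


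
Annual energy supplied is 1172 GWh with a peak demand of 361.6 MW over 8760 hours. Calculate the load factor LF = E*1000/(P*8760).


LF = 1172 * 1000 / (361.6 * 8760) = 0.3700


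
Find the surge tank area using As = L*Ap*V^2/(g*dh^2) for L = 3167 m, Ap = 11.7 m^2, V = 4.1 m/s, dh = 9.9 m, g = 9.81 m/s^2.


As = 3167 * 11.7 * 4.1^2 / (9.81 * 9.9^2) = 647.8318 m^2


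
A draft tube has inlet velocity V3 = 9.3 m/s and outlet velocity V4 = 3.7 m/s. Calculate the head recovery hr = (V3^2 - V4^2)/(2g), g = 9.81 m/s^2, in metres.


hr = (9.3^2 - 3.7^2) / (2*9.81) = 3.7105 m


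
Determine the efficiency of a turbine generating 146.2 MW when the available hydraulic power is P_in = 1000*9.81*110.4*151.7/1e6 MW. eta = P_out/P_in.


P_in = 1000 * 9.81 * 110.4 * 151.7 / 1e6 = 164.2947 MW
eta = 146.2 / 164.2947 = 0.8899


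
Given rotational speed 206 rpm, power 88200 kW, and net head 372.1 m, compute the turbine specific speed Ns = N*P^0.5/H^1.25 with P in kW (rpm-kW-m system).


Ns = 206 * 88200^0.5 / 372.1^1.25 = 37.4349


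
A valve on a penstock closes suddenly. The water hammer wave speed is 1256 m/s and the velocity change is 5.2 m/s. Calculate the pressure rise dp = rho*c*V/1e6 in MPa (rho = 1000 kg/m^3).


dp = 1000 * 1256 * 5.2 / 1e6 = 6.5312 MPa


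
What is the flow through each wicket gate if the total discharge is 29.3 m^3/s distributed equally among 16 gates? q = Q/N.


q = 29.3 / 16 = 1.8313 m^3/s


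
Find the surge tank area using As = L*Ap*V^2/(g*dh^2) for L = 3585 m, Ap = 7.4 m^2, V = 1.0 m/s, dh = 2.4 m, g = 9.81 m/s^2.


As = 3585 * 7.4 * 1.0^2 / (9.81 * 2.4^2) = 469.4933 m^2


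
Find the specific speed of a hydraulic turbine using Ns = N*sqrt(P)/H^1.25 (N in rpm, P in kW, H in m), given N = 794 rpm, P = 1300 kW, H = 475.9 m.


Ns = 794 * 1300^0.5 / 475.9^1.25 = 12.8795


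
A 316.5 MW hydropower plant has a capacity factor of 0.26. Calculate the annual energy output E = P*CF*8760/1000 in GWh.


E = 316.5 * 0.26 * 8760 / 1000 = 720.8604 GWh


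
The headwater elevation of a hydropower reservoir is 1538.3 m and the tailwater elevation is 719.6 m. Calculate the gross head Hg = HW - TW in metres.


Hg = 1538.3 - 719.6 = 818.7000 m


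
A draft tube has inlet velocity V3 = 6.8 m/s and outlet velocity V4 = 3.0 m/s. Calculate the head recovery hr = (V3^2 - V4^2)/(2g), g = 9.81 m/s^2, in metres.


hr = (6.8^2 - 3.0^2) / (2*9.81) = 1.8981 m


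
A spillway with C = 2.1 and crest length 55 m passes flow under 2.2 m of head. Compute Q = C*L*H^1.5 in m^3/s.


Q = 2.1 * 55 * 2.2^1.5 = 376.8912 m^3/s


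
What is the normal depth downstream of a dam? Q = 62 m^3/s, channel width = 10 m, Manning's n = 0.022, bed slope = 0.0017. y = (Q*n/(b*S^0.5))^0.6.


y = (62 * 0.022 / (10 * 0.0017^0.5))^0.6 = 2.0500 m


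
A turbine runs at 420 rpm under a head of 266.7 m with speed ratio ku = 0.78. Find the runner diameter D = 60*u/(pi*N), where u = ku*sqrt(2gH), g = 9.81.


u = 0.78 * sqrt(2*9.81*266.7) = 56.4229 m/s
D = 60 * 56.4229 / (pi * 420) = 2.5657 m


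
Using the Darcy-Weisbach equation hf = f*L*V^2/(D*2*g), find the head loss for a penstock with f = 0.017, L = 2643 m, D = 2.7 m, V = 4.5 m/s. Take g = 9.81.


hf = 0.017 * 2643 * 4.5^2 / (2.7 * 2 * 9.81) = 17.1755 m


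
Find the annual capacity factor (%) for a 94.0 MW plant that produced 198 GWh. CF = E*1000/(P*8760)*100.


CF = 198 * 1000 / (94.0 * 8760) * 100 = 24.0455 %


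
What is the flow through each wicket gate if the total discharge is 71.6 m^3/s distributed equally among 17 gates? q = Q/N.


q = 71.6 / 17 = 4.2118 m^3/s


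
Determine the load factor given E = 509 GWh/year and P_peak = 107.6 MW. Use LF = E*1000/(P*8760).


LF = 509 * 1000 / (107.6 * 8760) = 0.5400


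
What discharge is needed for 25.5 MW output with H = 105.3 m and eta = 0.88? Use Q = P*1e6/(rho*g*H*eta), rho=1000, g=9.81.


Q = 25.5 * 1e6 / (1000 * 9.81 * 105.3 * 0.88) = 28.0518 m^3/s


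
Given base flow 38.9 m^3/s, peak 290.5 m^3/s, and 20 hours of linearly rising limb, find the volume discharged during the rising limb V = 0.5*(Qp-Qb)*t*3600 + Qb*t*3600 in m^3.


V = 0.5*(290.5 - 38.9)*20*3600 + 38.9*20*3600 = 1.1858e+07 m^3


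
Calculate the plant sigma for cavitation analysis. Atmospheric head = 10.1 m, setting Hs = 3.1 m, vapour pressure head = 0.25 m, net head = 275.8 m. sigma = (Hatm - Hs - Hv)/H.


sigma = (10.1 - 3.1 - 0.25) / 275.8 = 0.0245


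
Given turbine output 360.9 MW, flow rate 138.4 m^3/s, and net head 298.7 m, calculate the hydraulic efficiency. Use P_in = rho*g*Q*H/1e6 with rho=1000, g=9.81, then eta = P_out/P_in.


P_in = 1000 * 9.81 * 138.4 * 298.7 / 1e6 = 405.5462 MW
eta = 360.9 / 405.5462 = 0.8899


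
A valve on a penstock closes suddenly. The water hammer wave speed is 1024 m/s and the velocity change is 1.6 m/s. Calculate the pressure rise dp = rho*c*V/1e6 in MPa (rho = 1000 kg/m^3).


dp = 1000 * 1024 * 1.6 / 1e6 = 1.6384 MPa


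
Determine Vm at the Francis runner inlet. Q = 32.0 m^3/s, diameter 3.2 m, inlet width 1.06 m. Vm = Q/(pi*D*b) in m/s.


Vm = 32.0 / (pi * 3.2 * 1.06) = 3.0029 m/s


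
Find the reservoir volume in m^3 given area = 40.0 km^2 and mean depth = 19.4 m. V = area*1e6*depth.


V = 40.0 * 1e6 * 19.4 = 7.7600e+08 m^3


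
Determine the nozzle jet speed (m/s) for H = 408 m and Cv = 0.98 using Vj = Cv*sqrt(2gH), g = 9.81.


Vj = 0.98 * sqrt(2*9.81*408) = 87.6810 m/s


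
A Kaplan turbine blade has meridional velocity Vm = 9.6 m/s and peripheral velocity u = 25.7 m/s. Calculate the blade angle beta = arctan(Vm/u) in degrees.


beta = arctan(9.6 / 25.7) = 20.4827 degrees


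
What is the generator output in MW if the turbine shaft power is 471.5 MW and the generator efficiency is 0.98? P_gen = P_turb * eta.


P_gen = 471.5 * 0.98 = 462.0700 MW


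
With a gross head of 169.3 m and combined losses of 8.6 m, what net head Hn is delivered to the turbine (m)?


Hn = 169.3 - 8.6 = 160.7000 m


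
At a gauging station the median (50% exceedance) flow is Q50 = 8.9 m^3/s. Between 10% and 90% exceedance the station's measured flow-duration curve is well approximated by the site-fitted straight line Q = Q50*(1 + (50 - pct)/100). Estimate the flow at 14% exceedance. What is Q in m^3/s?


Q = 8.9 * (1 + (50 - 14)/100) = 12.1040 m^3/s


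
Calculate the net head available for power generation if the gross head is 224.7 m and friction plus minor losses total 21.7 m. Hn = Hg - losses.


Hn = 224.7 - 21.7 = 203.0000 m


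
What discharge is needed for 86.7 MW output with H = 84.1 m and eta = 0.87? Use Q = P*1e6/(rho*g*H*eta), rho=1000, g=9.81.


Q = 86.7 * 1e6 / (1000 * 9.81 * 84.1 * 0.87) = 120.7911 m^3/s


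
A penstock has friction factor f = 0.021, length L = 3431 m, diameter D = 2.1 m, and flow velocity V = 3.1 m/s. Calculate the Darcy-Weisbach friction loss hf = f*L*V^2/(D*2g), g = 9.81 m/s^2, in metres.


hf = 0.021 * 3431 * 3.1^2 / (2.1 * 2 * 9.81) = 16.8053 m


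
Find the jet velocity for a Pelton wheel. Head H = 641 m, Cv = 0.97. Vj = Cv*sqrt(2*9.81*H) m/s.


Vj = 0.97 * sqrt(2*9.81*641) = 108.7803 m/s


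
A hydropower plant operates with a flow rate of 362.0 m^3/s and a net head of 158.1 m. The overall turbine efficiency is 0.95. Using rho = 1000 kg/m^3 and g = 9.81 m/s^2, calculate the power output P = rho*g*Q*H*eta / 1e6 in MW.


P = 1000 * 9.81 * 362.0 * 158.1 * 0.95 / 1e6 = 533.3755 MW


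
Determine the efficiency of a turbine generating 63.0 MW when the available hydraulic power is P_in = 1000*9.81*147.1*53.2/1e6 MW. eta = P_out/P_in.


P_in = 1000 * 9.81 * 147.1 * 53.2 / 1e6 = 76.7703 MW
eta = 63.0 / 76.7703 = 0.8206


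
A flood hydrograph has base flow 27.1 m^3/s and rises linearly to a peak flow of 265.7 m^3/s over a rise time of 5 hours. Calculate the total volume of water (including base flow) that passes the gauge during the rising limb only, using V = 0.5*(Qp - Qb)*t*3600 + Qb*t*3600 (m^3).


V = 0.5*(265.7 - 27.1)*5*3600 + 27.1*5*3600 = 2.6352e+06 m^3


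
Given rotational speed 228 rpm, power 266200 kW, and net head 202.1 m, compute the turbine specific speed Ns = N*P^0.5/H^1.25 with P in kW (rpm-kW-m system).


Ns = 228 * 266200^0.5 / 202.1^1.25 = 154.3764


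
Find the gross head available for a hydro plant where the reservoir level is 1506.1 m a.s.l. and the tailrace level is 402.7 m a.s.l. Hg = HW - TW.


Hg = 1506.1 - 402.7 = 1103.4000 m


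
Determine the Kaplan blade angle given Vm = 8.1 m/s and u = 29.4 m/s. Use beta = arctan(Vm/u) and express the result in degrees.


beta = arctan(8.1 / 29.4) = 15.4034 degrees


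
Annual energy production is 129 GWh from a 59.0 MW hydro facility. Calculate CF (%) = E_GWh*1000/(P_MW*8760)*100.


CF = 129 * 1000 / (59.0 * 8760) * 100 = 24.9594 %


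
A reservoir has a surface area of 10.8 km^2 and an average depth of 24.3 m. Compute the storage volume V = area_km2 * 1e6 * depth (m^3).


V = 10.8 * 1e6 * 24.3 = 2.6244e+08 m^3


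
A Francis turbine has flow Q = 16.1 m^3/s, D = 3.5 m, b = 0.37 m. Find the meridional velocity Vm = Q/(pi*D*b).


Vm = 16.1 / (pi * 3.5 * 0.37) = 3.9574 m/s


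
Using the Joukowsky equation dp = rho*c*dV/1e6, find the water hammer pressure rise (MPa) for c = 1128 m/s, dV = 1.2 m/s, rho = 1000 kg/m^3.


dp = 1000 * 1128 * 1.2 / 1e6 = 1.3536 MPa


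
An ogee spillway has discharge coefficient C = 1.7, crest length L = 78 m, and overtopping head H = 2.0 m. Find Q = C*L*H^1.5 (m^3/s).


Q = 1.7 * 78 * 2.0^1.5 = 375.0494 m^3/s


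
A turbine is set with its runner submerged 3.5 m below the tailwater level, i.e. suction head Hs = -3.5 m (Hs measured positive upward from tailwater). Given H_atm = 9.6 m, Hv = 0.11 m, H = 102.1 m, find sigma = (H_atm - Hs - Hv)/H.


sigma = (9.6 - (-3.5) - 0.11) / 102.1 = 0.1272


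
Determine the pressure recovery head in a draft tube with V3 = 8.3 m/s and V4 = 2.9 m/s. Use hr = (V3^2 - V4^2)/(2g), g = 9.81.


hr = (8.3^2 - 2.9^2) / (2*9.81) = 3.0826 m


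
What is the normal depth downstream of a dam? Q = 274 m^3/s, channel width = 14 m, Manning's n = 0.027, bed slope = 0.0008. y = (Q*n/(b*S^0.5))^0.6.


y = (274 * 0.027 / (14 * 0.0008^0.5))^0.6 = 5.7925 m


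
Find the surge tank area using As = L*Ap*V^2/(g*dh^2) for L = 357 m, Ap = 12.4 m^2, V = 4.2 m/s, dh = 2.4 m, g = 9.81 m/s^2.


As = 357 * 12.4 * 4.2^2 / (9.81 * 2.4^2) = 1381.9648 m^2


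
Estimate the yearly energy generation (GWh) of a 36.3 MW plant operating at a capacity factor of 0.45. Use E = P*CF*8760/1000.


E = 36.3 * 0.45 * 8760 / 1000 = 143.0946 GWh


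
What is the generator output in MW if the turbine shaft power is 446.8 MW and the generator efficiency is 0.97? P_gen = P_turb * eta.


P_gen = 446.8 * 0.97 = 433.3960 MW


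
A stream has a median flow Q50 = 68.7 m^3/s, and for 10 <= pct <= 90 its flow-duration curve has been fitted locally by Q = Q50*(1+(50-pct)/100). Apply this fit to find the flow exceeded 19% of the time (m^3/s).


Q = 68.7 * (1 + (50 - 19)/100) = 89.9970 m^3/s


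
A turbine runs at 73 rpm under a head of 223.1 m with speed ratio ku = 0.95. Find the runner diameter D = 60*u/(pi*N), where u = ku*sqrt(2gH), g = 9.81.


u = 0.95 * sqrt(2*9.81*223.1) = 62.8525 m/s
D = 60 * 62.8525 / (pi * 73) = 16.4438 m


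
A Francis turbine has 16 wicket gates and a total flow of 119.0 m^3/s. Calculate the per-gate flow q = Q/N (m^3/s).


q = 119.0 / 16 = 7.4375 m^3/s


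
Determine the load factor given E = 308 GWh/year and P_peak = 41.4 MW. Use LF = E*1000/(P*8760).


LF = 308 * 1000 / (41.4 * 8760) = 0.8493


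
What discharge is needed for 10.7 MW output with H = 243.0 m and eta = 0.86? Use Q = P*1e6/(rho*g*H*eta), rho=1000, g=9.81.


Q = 10.7 * 1e6 / (1000 * 9.81 * 243.0 * 0.86) = 5.2193 m^3/s


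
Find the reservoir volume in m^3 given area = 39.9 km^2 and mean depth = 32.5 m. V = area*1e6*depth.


V = 39.9 * 1e6 * 32.5 = 1.2968e+09 m^3


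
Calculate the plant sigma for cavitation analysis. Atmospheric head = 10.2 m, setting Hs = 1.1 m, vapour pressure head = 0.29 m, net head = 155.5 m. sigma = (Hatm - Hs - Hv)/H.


sigma = (10.2 - 1.1 - 0.29) / 155.5 = 0.0567


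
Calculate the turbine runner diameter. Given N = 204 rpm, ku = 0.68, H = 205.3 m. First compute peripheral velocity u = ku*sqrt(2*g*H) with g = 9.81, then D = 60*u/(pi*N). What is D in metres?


u = 0.68 * sqrt(2*9.81*205.3) = 43.1572 m/s
D = 60 * 43.1572 / (pi * 204) = 4.0404 m


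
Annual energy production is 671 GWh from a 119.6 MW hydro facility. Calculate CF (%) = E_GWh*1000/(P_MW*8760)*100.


CF = 671 * 1000 / (119.6 * 8760) * 100 = 64.0453 %


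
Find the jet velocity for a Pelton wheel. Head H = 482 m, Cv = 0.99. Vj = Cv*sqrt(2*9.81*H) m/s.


Vj = 0.99 * sqrt(2*9.81*482) = 96.2738 m/s


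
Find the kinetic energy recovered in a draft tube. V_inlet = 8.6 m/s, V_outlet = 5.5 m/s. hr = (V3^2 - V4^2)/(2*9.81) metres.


hr = (8.6^2 - 5.5^2) / (2*9.81) = 2.2278 m


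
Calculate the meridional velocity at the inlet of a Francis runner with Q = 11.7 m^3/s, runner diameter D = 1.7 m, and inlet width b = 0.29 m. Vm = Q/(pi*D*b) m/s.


Vm = 11.7 / (pi * 1.7 * 0.29) = 7.5542 m/s


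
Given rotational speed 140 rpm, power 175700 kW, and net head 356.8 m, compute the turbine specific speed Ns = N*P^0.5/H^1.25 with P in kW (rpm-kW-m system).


Ns = 140 * 175700^0.5 / 356.8^1.25 = 37.8428


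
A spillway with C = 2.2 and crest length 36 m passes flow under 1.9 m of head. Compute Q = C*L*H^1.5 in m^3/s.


Q = 2.2 * 36 * 1.9^1.5 = 207.4224 m^3/s


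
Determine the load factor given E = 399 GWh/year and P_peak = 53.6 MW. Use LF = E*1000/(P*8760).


LF = 399 * 1000 / (53.6 * 8760) = 0.8498


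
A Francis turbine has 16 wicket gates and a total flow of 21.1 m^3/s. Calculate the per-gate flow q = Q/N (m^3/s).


q = 21.1 / 16 = 1.3188 m^3/s


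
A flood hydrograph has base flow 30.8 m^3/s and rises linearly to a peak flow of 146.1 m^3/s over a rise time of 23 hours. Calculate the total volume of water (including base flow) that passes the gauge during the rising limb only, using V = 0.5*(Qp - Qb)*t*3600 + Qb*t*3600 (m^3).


V = 0.5*(146.1 - 30.8)*23*3600 + 30.8*23*3600 = 7.3237e+06 m^3


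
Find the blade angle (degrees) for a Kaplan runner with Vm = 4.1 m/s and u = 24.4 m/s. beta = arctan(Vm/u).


beta = arctan(4.1 / 24.4) = 9.5385 degrees


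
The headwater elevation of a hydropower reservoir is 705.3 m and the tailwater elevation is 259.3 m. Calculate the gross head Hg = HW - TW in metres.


Hg = 705.3 - 259.3 = 446.0000 m


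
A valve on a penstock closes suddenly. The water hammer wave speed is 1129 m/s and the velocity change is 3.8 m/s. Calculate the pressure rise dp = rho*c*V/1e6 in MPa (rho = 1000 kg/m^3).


dp = 1000 * 1129 * 3.8 / 1e6 = 4.2902 MPa


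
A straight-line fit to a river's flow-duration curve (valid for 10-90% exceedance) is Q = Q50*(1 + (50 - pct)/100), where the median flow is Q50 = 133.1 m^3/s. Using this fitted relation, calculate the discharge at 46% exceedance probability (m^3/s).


Q = 133.1 * (1 + (50 - 46)/100) = 138.4240 m^3/s


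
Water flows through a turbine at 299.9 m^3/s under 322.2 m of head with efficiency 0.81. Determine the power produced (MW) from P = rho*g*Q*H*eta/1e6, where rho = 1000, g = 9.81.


P = 1000 * 9.81 * 299.9 * 322.2 * 0.81 / 1e6 = 767.8140 MW


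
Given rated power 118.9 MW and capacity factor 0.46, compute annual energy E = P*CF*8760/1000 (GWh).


E = 118.9 * 0.46 * 8760 / 1000 = 479.1194 GWh


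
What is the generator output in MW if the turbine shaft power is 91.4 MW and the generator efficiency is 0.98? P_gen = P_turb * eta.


P_gen = 91.4 * 0.98 = 89.5720 MW


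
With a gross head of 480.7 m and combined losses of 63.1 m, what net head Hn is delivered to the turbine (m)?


Hn = 480.7 - 63.1 = 417.6000 m


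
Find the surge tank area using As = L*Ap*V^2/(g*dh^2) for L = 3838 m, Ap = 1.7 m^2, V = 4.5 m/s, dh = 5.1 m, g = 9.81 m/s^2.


As = 3838 * 1.7 * 4.5^2 / (9.81 * 5.1^2) = 517.8090 m^2


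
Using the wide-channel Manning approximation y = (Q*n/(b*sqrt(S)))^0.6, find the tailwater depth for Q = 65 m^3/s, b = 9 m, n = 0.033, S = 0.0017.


y = (65 * 0.033 / (9 * 0.0017^0.5))^0.6 = 2.8653 m


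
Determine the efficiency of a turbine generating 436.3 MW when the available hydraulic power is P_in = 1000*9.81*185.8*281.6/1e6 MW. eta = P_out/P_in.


P_in = 1000 * 9.81 * 185.8 * 281.6 / 1e6 = 513.2718 MW
eta = 436.3 / 513.2718 = 0.8500


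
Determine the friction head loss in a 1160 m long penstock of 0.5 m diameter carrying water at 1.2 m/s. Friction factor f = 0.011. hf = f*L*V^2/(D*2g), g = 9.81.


hf = 0.011 * 1160 * 1.2^2 / (0.5 * 2 * 9.81) = 1.8730 m


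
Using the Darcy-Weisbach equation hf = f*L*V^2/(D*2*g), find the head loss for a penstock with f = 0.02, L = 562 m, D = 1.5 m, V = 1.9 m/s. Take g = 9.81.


hf = 0.02 * 562 * 1.9^2 / (1.5 * 2 * 9.81) = 1.3787 m


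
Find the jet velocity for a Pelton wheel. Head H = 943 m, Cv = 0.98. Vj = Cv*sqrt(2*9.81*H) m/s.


Vj = 0.98 * sqrt(2*9.81*943) = 133.3004 m/s


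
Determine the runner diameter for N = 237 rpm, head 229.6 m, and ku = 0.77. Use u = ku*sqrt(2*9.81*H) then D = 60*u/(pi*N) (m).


u = 0.77 * sqrt(2*9.81*229.6) = 51.6804 m/s
D = 60 * 51.6804 / (pi * 237) = 4.1647 m


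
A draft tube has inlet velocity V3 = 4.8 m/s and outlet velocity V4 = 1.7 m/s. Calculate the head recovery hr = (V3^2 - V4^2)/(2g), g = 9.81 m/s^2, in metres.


hr = (4.8^2 - 1.7^2) / (2*9.81) = 1.0270 m


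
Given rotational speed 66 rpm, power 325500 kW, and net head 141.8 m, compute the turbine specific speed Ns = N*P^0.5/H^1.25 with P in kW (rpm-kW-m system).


Ns = 66 * 325500^0.5 / 141.8^1.25 = 76.9527


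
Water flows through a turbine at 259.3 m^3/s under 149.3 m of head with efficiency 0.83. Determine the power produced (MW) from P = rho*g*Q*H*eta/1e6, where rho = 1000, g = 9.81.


P = 1000 * 9.81 * 259.3 * 149.3 * 0.83 / 1e6 = 315.2168 MW


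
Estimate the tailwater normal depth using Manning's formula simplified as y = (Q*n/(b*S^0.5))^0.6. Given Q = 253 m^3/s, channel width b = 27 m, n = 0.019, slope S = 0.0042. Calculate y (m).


y = (253 * 0.019 / (27 * 0.0042^0.5))^0.6 = 1.8337 m


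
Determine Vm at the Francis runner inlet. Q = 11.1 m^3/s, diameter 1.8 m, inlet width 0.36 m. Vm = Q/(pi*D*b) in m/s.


Vm = 11.1 / (pi * 1.8 * 0.36) = 5.4525 m/s


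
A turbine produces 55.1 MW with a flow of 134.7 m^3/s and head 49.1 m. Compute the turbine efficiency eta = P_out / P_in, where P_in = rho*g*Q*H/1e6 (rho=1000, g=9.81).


P_in = 1000 * 9.81 * 134.7 * 49.1 / 1e6 = 64.8811 MW
eta = 55.1 / 64.8811 = 0.8492


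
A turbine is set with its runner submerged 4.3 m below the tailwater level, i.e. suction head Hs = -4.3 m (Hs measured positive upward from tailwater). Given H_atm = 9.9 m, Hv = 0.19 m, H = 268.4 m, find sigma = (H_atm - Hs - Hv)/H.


sigma = (9.9 - (-4.3) - 0.19) / 268.4 = 0.0522


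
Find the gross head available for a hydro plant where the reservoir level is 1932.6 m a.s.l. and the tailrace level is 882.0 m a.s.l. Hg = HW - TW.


Hg = 1932.6 - 882.0 = 1050.6000 m


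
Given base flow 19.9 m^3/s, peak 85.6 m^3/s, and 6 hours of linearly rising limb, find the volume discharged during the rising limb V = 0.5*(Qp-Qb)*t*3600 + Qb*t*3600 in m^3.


V = 0.5*(85.6 - 19.9)*6*3600 + 19.9*6*3600 = 1.1394e+06 m^3


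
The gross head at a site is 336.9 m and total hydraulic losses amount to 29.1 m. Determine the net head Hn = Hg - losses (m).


Hn = 336.9 - 29.1 = 307.8000 m


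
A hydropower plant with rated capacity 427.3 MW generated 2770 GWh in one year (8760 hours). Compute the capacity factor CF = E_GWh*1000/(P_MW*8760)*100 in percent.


CF = 2770 * 1000 / (427.3 * 8760) * 100 = 74.0019 %


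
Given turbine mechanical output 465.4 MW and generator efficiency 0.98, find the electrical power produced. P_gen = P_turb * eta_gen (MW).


P_gen = 465.4 * 0.98 = 456.0920 MW


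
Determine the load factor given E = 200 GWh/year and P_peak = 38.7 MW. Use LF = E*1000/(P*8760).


LF = 200 * 1000 / (38.7 * 8760) = 0.5899


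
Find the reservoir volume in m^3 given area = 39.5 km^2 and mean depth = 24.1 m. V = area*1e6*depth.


V = 39.5 * 1e6 * 24.1 = 9.5195e+08 m^3


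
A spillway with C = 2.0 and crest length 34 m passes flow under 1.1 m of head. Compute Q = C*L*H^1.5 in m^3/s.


Q = 2.0 * 34 * 1.1^1.5 = 78.4509 m^3/s


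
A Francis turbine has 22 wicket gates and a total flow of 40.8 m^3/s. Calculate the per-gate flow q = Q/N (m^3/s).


q = 40.8 / 22 = 1.8545 m^3/s


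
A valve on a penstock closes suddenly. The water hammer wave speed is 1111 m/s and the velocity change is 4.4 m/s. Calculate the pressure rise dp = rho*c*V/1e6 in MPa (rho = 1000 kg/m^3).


dp = 1000 * 1111 * 4.4 / 1e6 = 4.8884 MPa


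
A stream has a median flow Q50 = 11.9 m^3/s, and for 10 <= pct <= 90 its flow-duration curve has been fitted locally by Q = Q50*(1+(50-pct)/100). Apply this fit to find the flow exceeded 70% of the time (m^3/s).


Q = 11.9 * (1 + (50 - 70)/100) = 9.5200 m^3/s


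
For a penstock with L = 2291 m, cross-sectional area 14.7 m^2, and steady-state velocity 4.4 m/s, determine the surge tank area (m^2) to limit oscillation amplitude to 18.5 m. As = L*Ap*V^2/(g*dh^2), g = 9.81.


As = 2291 * 14.7 * 4.4^2 / (9.81 * 18.5^2) = 194.1938 m^2


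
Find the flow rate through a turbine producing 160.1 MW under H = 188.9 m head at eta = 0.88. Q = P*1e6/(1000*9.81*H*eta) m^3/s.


Q = 160.1 * 1e6 / (1000 * 9.81 * 188.9 * 0.88) = 98.1765 m^3/s


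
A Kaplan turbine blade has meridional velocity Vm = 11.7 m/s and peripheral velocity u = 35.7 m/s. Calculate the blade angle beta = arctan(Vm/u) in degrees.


beta = arctan(11.7 / 35.7) = 18.1456 degrees


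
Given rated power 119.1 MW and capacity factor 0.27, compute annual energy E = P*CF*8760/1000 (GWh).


E = 119.1 * 0.27 * 8760 / 1000 = 281.6953 GWh


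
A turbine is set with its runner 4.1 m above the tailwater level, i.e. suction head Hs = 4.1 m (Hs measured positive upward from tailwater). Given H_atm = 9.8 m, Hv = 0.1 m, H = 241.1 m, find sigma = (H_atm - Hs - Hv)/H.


sigma = (9.8 - 4.1 - 0.1) / 241.1 = 0.0232


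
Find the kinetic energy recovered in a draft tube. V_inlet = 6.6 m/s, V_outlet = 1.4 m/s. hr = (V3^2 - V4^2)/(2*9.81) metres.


hr = (6.6^2 - 1.4^2) / (2*9.81) = 2.1203 m


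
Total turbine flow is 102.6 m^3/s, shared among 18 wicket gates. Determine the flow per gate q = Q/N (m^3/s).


q = 102.6 / 18 = 5.7000 m^3/s


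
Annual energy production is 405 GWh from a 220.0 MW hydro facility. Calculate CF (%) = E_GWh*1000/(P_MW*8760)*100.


CF = 405 * 1000 / (220.0 * 8760) * 100 = 21.0149 %


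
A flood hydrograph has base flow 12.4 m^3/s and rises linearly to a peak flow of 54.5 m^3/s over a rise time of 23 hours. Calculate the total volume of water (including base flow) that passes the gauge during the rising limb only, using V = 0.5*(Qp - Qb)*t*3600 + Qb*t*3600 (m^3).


V = 0.5*(54.5 - 12.4)*23*3600 + 12.4*23*3600 = 2.7697e+06 m^3


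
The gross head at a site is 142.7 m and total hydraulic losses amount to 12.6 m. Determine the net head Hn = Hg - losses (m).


Hn = 142.7 - 12.6 = 130.1000 m


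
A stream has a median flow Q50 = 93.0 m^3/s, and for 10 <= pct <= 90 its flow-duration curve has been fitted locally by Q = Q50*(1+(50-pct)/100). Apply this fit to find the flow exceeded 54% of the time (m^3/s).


Q = 93.0 * (1 + (50 - 54)/100) = 89.2800 m^3/s


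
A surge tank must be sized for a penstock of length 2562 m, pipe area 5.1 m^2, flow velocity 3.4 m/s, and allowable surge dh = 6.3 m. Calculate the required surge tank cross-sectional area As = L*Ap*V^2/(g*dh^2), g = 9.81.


As = 2562 * 5.1 * 3.4^2 / (9.81 * 6.3^2) = 387.9333 m^2


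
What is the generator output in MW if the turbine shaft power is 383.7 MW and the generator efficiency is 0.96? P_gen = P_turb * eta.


P_gen = 383.7 * 0.96 = 368.3520 MW


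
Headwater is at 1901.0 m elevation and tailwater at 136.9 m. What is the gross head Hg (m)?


Hg = 1901.0 - 136.9 = 1764.1000 m


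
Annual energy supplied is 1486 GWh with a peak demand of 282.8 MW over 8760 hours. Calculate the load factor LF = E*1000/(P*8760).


LF = 1486 * 1000 / (282.8 * 8760) = 0.5998


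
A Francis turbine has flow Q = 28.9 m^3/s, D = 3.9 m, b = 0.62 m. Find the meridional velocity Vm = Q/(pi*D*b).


Vm = 28.9 / (pi * 3.9 * 0.62) = 3.8044 m/s


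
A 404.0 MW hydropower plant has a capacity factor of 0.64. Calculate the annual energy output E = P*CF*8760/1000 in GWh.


E = 404.0 * 0.64 * 8760 / 1000 = 2264.9856 GWh


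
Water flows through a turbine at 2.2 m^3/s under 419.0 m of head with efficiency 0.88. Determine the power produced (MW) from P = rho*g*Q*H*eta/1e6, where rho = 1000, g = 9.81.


P = 1000 * 9.81 * 2.2 * 419.0 * 0.88 / 1e6 = 7.9577 MW


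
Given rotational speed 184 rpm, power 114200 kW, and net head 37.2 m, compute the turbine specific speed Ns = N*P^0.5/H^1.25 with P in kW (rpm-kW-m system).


Ns = 184 * 114200^0.5 / 37.2^1.25 = 676.8185


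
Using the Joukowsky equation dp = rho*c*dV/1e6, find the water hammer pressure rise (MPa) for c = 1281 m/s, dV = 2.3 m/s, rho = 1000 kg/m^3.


dp = 1000 * 1281 * 2.3 / 1e6 = 2.9463 MPa


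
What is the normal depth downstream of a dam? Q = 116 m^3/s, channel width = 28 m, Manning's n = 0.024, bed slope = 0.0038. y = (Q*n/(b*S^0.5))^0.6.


y = (116 * 0.024 / (28 * 0.0038^0.5))^0.6 = 1.3322 m
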